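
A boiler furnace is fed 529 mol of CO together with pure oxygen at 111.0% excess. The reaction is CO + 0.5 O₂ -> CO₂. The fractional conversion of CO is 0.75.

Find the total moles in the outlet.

889 mol

Stoichiometric O₂ = 0.5 × 529 = 264.5 mol; O₂ fed = 264.5 × 2.110 = 558.1 mol.
Fuel reacted = 0.75 × 529 → ξ = 396.8 mol.
Outlet (n = n₀ + ν ξ):
  CO: 529 − 1(396.8) = 132.2
  O₂: 558.1 − 0.5(396.8) = 359.7
  CO₂: 0 + 1(396.8) = 396.8
Total out = 132.2 + 359.7 + 396.8 = 888.7 mol.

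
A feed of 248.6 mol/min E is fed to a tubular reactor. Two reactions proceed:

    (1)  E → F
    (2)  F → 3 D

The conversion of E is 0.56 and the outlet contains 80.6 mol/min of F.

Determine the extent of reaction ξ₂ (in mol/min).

ξ₂ = 58.6 mol/min

Conversion of E: E consumed = 1ξ₁ = 0.56 × 248.6 → ξ₁ = 139.2 mol/min.
F balance: n_F = 0 + 1ξ₁ − 1ξ₂ = 80.6 → ξ₂ = (1·139.2 − 80.6)/1 = 58.62 mol/min.
Outlet amounts (n = n₀ + Σ ν·ξ):
  E: 248.6 − 1(139.2) = 109.4
  F: 0 + 1(139.2) − 1(58.62) = 80.6
  D: 0 + 3(58.62) = 175.8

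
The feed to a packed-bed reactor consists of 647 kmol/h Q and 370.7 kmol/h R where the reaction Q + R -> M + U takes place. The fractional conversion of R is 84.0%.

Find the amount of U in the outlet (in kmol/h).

R reacted = 0.84 × 370.7 = 311.4 kmol/h; ν_R = −1, so ξ = 311.4/1 = 311.4 kmol/h.
Outlet amounts (n = n₀ + ν ξ):
  Q: 647 − 1(311.4) = 335.6
  R: 370.7 − 1(311.4) = 59.31
  M: 0 + 1(311.4) = 311.4
  U: 0 + 1(311.4) = 311.4

311 kmol/h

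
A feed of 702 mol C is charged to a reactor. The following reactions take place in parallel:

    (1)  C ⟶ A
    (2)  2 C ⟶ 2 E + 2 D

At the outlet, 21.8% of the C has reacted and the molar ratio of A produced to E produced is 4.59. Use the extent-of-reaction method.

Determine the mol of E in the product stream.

27.4 mol

Conversion of C: C consumed = 0.218 × 702 = 153 mol = 1ξ₁ + 2ξ₂.
Selectivity: 1ξ₁ / (2ξ₂) = 4.59 → ξ₁ = 9.18 ξ₂.
Substitute: (1·9.18 + 2) ξ₂ = 153 → ξ₂ = 13.69 mol, ξ₁ = 125.7 mol.
Outlet amounts (n = n₀ + Σ ν·ξ):
  C: 702 − 1(125.7) − 2(13.69) = 549
  A: 0 + 1(125.7) = 125.7
  E: 0 + 2(13.69) = 27.38
  D: 0 + 2(13.69) = 27.38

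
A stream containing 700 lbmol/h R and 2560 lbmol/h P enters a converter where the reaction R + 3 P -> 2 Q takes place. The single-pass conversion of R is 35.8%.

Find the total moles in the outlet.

R reacted = 0.358 × 700 = 250.6 lbmol/h; ν_R = −1, so ξ = 250.6/1 = 250.6 lbmol/h.
Outlet amounts (n = n₀ + ν ξ):
  R: 700 − 1(250.6) = 449.4
  P: 2560 − 3(250.6) = 1808
  Q: 0 + 2(250.6) = 501.2
Total out = 449.4 + 1808 + 501.2 = 2759 lbmol/h.

2760 lbmol/h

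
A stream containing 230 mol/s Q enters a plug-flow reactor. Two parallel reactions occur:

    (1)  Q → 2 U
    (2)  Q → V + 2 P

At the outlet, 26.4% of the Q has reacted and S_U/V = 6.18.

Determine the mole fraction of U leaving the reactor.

Conversion of Q: Q consumed = 0.264 × 230 = 60.72 mol/s = 1ξ₁ + 1ξ₂.
Selectivity: 2ξ₁ / (1ξ₂) = 6.18 → ξ₁ = 3.09 ξ₂.
Substitute: (1·3.09 + 1) ξ₂ = 60.72 → ξ₂ = 14.85 mol/s, ξ₁ = 45.87 mol/s.
Outlet amounts (n = n₀ + Σ ν·ξ):
  Q: 230 − 1(45.87) − 1(14.85) = 169.3
  U: 0 + 2(45.87) = 91.75
  V: 0 + 1(14.85) = 14.85
  P: 0 + 2(14.85) = 29.69
Total out = 305.6 mol/s; y_U = 91.75 / 305.6 = 0.3003.

0.3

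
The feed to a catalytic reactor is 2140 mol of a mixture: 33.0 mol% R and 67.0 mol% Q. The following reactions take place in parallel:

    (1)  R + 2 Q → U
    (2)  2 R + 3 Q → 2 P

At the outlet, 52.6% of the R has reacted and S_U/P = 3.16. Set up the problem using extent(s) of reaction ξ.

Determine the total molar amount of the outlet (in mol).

Conversion of R: R consumed = 0.526 × 706.2 = 371.5 mol = 1ξ₁ + 2ξ₂.
Selectivity: 1ξ₁ / (2ξ₂) = 3.16 → ξ₁ = 6.32 ξ₂.
Substitute: (1·6.32 + 2) ξ₂ = 371.5 → ξ₂ = 44.65 mol, ξ₁ = 282.2 mol.
Outlet amounts (n = n₀ + Σ ν·ξ):
  R: 706.2 − 1(282.2) − 2(44.65) = 334.7
  Q: 1434 − 2(282.2) − 3(44.65) = 735.5
  U: 0 + 1(282.2) = 282.2
  P: 0 + 2(44.65) = 89.29
Total out = 334.7 + 735.5 + 282.2 + 89.29 = 1442 mol.

1440 mol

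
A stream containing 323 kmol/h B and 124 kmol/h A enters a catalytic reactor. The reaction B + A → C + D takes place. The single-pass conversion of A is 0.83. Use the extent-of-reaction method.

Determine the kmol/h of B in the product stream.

220 kmol/h

A reacted = 0.83 × 124 = 102.9 kmol/h; ν_A = −1, so ξ = 102.9/1 = 102.9 kmol/h.
Outlet amounts (n = n₀ + ν ξ):
  B: 323 − 1(102.9) = 220.1
  A: 124 − 1(102.9) = 21.08
  C: 0 + 1(102.9) = 102.9
  D: 0 + 1(102.9) = 102.9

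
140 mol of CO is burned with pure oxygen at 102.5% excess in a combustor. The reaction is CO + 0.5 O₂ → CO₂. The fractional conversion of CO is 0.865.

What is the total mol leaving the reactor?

Stoichiometric O₂ = 0.5 × 140 = 70 mol; O₂ fed = 70 × 2.025 = 141.8 mol.
Fuel reacted = 0.865 × 140 → ξ = 121.1 mol.
Outlet (n = n₀ + ν ξ):
  CO: 140 − 1(121.1) = 18.9
  O₂: 141.8 − 0.5(121.1) = 81.2
  CO₂: 0 + 1(121.1) = 121.1
Total out = 18.9 + 81.2 + 121.1 = 221.2 mol.

221 mol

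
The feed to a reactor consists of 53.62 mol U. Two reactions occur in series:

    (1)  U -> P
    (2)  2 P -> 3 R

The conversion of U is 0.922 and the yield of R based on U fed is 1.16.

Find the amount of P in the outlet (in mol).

Conversion of U: U consumed = 1ξ₁ = 0.922 × 53.62 → ξ₁ = 49.44 mol.
Yield of R: 3ξ₂ / 53.62 = 1.16 → ξ₂ = 20.73 mol.
Outlet amounts (n = n₀ + Σ ν·ξ):
  U: 53.62 − 1(49.44) = 4.182
  P: 0 + 1(49.44) − 2(20.73) = 7.972
  R: 0 + 3(20.73) = 62.2

7.97 mol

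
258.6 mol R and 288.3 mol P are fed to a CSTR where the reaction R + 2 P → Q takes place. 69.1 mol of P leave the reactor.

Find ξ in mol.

For P: n = n₀ − 2ξ → 69.1 = 288.3 − 2ξ, giving ξ = 109.6 mol.
Outlet amounts (n = n₀ + ν ξ):
  R: 258.6 − 1(109.6) = 149
  P: 288.3 − 2(109.6) = 69.1
  Q: 0 + 1(109.6) = 109.6

ξ = 110 mol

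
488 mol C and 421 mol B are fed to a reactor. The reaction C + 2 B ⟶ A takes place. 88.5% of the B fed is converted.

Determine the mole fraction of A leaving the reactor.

B reacted = 0.885 × 421 = 372.6 mol; ν_B = −2, so ξ = 372.6/2 = 186.3 mol.
Outlet amounts (n = n₀ + ν ξ):
  C: 488 − 1(186.3) = 301.7
  B: 421 − 2(186.3) = 48.42
  A: 0 + 1(186.3) = 186.3
Total out = 536.4 mol; y_A = 186.3 / 536.4 = 0.3473.

0.347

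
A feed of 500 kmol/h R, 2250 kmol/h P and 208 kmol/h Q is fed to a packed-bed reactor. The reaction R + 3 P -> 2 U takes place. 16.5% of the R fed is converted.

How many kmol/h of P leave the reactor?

2000 kmol/h

R reacted = 0.165 × 500 = 82.5 kmol/h; ν_R = −1, so ξ = 82.5/1 = 82.5 kmol/h.
Outlet amounts (n = n₀ + ν ξ):
  R: 500 − 1(82.5) = 417.5
  P: 2250 − 3(82.5) = 2002
  U: 0 + 2(82.5) = 165
  Q: 208 (inert)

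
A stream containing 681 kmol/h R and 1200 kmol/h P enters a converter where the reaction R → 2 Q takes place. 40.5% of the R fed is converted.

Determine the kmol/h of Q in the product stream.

R reacted = 0.405 × 681 = 275.8 kmol/h; ν_R = −1, so ξ = 275.8/1 = 275.8 kmol/h.
Outlet amounts (n = n₀ + ν ξ):
  R: 681 − 1(275.8) = 405.2
  Q: 0 + 2(275.8) = 551.6
  P: 1200 (inert)

552 kmol/h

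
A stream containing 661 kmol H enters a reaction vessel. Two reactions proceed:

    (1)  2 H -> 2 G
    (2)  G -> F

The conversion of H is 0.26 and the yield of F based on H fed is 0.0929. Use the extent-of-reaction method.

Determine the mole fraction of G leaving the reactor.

0.167

Conversion of H: H consumed = 2ξ₁ = 0.26 × 661 → ξ₁ = 85.93 kmol.
Yield of F: 1ξ₂ / 661 = 0.0929 → ξ₂ = 61.41 kmol.
Outlet amounts (n = n₀ + Σ ν·ξ):
  H: 661 − 2(85.93) = 489.1
  G: 0 + 2(85.93) − 1(61.41) = 110.5
  F: 0 + 1(61.41) = 61.41
Total out = 661 kmol; y_G = 110.5 / 661 = 0.1671.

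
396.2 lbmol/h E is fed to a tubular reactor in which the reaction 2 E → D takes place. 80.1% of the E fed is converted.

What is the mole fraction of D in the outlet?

E reacted = 0.801 × 396.2 = 317.4 lbmol/h; ν_E = −2, so ξ = 317.4/2 = 158.7 lbmol/h.
Outlet amounts (n = n₀ + ν ξ):
  E: 396.2 − 2(158.7) = 78.84
  D: 0 + 1(158.7) = 158.7
Total out = 237.5 lbmol/h; y_D = 158.7 / 237.5 = 0.6681.

0.668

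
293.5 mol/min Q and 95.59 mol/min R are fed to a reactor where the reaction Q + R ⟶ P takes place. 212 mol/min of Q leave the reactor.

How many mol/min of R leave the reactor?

For Q: n = n₀ − 1ξ → 212 = 293.5 − 1ξ, giving ξ = 81.5 mol/min.
Outlet amounts (n = n₀ + ν ξ):
  Q: 293.5 − 1(81.5) = 212
  R: 95.59 − 1(81.5) = 14.09
  P: 0 + 1(81.5) = 81.5

14.1 mol/min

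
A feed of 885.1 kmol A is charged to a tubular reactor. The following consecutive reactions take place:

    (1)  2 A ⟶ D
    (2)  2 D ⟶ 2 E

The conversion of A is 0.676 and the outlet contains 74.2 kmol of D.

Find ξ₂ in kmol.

Conversion of A: A consumed = 2ξ₁ = 0.676 × 885.1 → ξ₁ = 299.2 kmol.
D balance: n_D = 0 + 1ξ₁ − 2ξ₂ = 74.2 → ξ₂ = (1·299.2 − 74.2)/2 = 112.5 kmol.
Outlet amounts (n = n₀ + Σ ν·ξ):
  A: 885.1 − 2(299.2) = 286.8
  D: 0 + 1(299.2) − 2(112.5) = 74.2
  E: 0 + 2(112.5) = 225

ξ₂ = 112 kmol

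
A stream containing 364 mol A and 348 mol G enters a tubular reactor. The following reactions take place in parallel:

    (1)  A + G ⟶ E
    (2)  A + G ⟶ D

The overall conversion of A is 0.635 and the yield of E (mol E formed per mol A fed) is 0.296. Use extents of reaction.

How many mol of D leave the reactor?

Yield of E: 1ξ₁ / 364 = 0.296 → ξ₁ = 107.7 mol.
Conversion of A: 1ξ₁ + 1ξ₂ = 0.635 × 364 = 231.1 → ξ₂ = 123.4 mol.
Outlet amounts (n = n₀ + Σ ν·ξ):
  A: 364 − 1(107.7) − 1(123.4) = 132.9
  G: 348 − 1(107.7) − 1(123.4) = 116.9
  E: 0 + 1(107.7) = 107.7
  D: 0 + 1(123.4) = 123.4

123 mol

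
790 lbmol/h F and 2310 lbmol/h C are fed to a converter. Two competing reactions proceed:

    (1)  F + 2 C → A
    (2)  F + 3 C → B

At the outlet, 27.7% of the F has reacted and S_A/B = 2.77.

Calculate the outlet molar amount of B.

58 lbmol/h

Conversion of F: F consumed = 0.277 × 790 = 218.8 lbmol/h = 1ξ₁ + 1ξ₂.
Selectivity: 1ξ₁ / (1ξ₂) = 2.77 → ξ₁ = 2.77 ξ₂.
Substitute: (1·2.77 + 1) ξ₂ = 218.8 → ξ₂ = 58.05 lbmol/h, ξ₁ = 160.8 lbmol/h.
Outlet amounts (n = n₀ + Σ ν·ξ):
  F: 790 − 1(160.8) − 1(58.05) = 571.2
  C: 2310 − 2(160.8) − 3(58.05) = 1814
  A: 0 + 1(160.8) = 160.8
  B: 0 + 1(58.05) = 58.05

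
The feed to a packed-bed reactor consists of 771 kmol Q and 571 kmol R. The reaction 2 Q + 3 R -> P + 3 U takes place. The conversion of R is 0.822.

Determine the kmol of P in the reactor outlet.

156 kmol

R reacted = 0.822 × 571 = 469.4 kmol; ν_R = −3, so ξ = 469.4/3 = 156.5 kmol.
Outlet amounts (n = n₀ + ν ξ):
  Q: 771 − 2(156.5) = 458.1
  R: 571 − 3(156.5) = 101.6
  P: 0 + 1(156.5) = 156.5
  U: 0 + 3(156.5) = 469.4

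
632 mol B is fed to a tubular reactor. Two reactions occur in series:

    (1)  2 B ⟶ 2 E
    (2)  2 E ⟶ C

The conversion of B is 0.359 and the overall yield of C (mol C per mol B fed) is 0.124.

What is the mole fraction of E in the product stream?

Conversion of B: B consumed = 2ξ₁ = 0.359 × 632 → ξ₁ = 113.4 mol.
Yield of C: 1ξ₂ / 632 = 0.124 → ξ₂ = 78.37 mol.
Outlet amounts (n = n₀ + Σ ν·ξ):
  B: 632 − 2(113.4) = 405.1
  E: 0 + 2(113.4) − 2(78.37) = 70.15
  C: 0 + 1(78.37) = 78.37
Total out = 553.6 mol; y_E = 70.15 / 553.6 = 0.1267.

0.127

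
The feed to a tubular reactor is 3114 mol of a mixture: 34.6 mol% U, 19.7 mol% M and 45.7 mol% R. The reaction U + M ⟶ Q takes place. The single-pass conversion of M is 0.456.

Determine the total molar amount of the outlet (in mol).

M reacted = 0.456 × 613.5 = 279.7 mol; ν_M = −1, so ξ = 279.7/1 = 279.7 mol.
Outlet amounts (n = n₀ + ν ξ):
  U: 1077 − 1(279.7) = 797.7
  M: 613.5 − 1(279.7) = 333.7
  Q: 0 + 1(279.7) = 279.7
  R: 1423 (inert)
Total out = 797.7 + 333.7 + 279.7 + 1423 = 2834 mol.

2830 mol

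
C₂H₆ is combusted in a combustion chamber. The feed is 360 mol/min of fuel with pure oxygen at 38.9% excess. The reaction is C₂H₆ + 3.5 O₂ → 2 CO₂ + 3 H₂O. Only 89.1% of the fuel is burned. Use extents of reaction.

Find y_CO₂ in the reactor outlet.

0.283

Stoichiometric O₂ = 3.5 × 360 = 1260 mol/min; O₂ fed = 1260 × 1.389 = 1750 mol/min.
Fuel reacted = 0.891 × 360 → ξ = 320.8 mol/min.
Outlet (n = n₀ + ν ξ):
  C₂H₆: 360 − 1(320.8) = 39.24
  O₂: 1750 − 3.5(320.8) = 627.5
  CO₂: 0 + 2(320.8) = 641.5
  H₂O: 0 + 3(320.8) = 962.3
Total out = 2271 mol/min; y_CO₂ = 641.5 / 2271 = 0.2825.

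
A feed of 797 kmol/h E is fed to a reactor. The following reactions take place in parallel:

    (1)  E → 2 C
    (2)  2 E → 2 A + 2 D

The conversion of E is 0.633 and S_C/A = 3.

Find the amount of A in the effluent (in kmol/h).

Conversion of E: E consumed = 0.633 × 797 = 504.5 kmol/h = 1ξ₁ + 2ξ₂.
Selectivity: 2ξ₁ / (2ξ₂) = 3 → ξ₁ = 3 ξ₂.
Substitute: (1·3 + 2) ξ₂ = 504.5 → ξ₂ = 100.9 kmol/h, ξ₁ = 302.7 kmol/h.
Outlet amounts (n = n₀ + Σ ν·ξ):
  E: 797 − 1(302.7) − 2(100.9) = 292.5
  C: 0 + 2(302.7) = 605.4
  A: 0 + 2(100.9) = 201.8
  D: 0 + 2(100.9) = 201.8

202 kmol/h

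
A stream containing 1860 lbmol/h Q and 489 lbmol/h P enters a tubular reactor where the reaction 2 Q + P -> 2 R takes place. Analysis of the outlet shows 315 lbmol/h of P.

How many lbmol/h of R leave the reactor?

348 lbmol/h

For P: n = n₀ − 1ξ → 315 = 489 − 1ξ, giving ξ = 174 lbmol/h.
Outlet amounts (n = n₀ + ν ξ):
  Q: 1860 − 2(174) = 1512
  P: 489 − 1(174) = 315
  R: 0 + 2(174) = 348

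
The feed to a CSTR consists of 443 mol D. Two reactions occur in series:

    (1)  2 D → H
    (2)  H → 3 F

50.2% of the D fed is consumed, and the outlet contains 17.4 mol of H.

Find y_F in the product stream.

0.542

Conversion of D: D consumed = 2ξ₁ = 0.502 × 443 → ξ₁ = 111.2 mol.
H balance: n_H = 0 + 1ξ₁ − 1ξ₂ = 17.4 → ξ₂ = (1·111.2 − 17.4)/1 = 93.79 mol.
Outlet amounts (n = n₀ + Σ ν·ξ):
  D: 443 − 2(111.2) = 220.6
  H: 0 + 1(111.2) − 1(93.79) = 17.4
  F: 0 + 3(93.79) = 281.4
Total out = 519.4 mol; y_F = 281.4 / 519.4 = 0.5417.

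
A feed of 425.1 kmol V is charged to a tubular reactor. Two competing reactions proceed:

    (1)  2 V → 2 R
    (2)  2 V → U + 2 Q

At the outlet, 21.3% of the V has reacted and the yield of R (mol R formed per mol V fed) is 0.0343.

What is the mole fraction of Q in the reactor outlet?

Yield of R: 2ξ₁ / 425.1 = 0.0343 → ξ₁ = 7.29 kmol.
Conversion of V: 2ξ₁ + 2ξ₂ = 0.213 × 425.1 = 90.55 → ξ₂ = 37.98 kmol.
Outlet amounts (n = n₀ + Σ ν·ξ):
  V: 425.1 − 2(7.29) − 2(37.98) = 334.6
  R: 0 + 2(7.29) = 14.58
  U: 0 + 1(37.98) = 37.98
  Q: 0 + 2(37.98) = 75.97
Total out = 463.1 kmol; y_Q = 75.97 / 463.1 = 0.164.

0.164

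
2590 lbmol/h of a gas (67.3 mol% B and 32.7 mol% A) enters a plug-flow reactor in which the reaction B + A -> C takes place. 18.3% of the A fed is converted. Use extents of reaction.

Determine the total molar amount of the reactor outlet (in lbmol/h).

A reacted = 0.183 × 846.9 = 155 lbmol/h; ν_A = −1, so ξ = 155/1 = 155 lbmol/h.
Outlet amounts (n = n₀ + ν ξ):
  B: 1743 − 1(155) = 1588
  A: 846.9 − 1(155) = 691.9
  C: 0 + 1(155) = 155
Total out = 1588 + 691.9 + 155 = 2435 lbmol/h.

2440 lbmol/h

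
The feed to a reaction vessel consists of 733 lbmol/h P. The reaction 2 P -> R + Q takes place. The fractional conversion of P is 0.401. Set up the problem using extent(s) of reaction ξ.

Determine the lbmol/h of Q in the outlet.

147 lbmol/h

P reacted = 0.401 × 733 = 293.9 lbmol/h; ν_P = −2, so ξ = 293.9/2 = 147 lbmol/h.
Outlet amounts (n = n₀ + ν ξ):
  P: 733 − 2(147) = 439.1
  R: 0 + 1(147) = 147
  Q: 0 + 1(147) = 147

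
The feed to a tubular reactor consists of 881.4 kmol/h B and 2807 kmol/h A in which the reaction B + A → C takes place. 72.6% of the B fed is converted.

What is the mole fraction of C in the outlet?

0.21

B reacted = 0.726 × 881.4 = 639.9 kmol/h; ν_B = −1, so ξ = 639.9/1 = 639.9 kmol/h.
Outlet amounts (n = n₀ + ν ξ):
  B: 881.4 − 1(639.9) = 241.5
  A: 2807 − 1(639.9) = 2167
  C: 0 + 1(639.9) = 639.9
Total out = 3049 kmol/h; y_C = 639.9 / 3049 = 0.2099.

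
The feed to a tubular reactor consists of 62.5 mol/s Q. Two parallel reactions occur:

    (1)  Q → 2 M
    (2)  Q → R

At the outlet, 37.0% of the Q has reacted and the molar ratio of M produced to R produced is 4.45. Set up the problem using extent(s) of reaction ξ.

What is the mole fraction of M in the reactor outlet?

Conversion of Q: Q consumed = 0.37 × 62.5 = 23.12 mol/s = 1ξ₁ + 1ξ₂.
Selectivity: 2ξ₁ / (1ξ₂) = 4.45 → ξ₁ = 2.225 ξ₂.
Substitute: (1·2.225 + 1) ξ₂ = 23.12 → ξ₂ = 7.171 mol/s, ξ₁ = 15.95 mol/s.
Outlet amounts (n = n₀ + Σ ν·ξ):
  Q: 62.5 − 1(15.95) − 1(7.171) = 39.38
  M: 0 + 2(15.95) = 31.91
  R: 0 + 1(7.171) = 7.171
Total out = 78.45 mol/s; y_M = 31.91 / 78.45 = 0.4067.

0.407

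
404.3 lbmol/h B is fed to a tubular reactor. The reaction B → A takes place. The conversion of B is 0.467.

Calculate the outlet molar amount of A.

189 lbmol/h

B reacted = 0.467 × 404.3 = 188.8 lbmol/h; ν_B = −1, so ξ = 188.8/1 = 188.8 lbmol/h.
Outlet amounts (n = n₀ + ν ξ):
  B: 404.3 − 1(188.8) = 215.5
  A: 0 + 1(188.8) = 188.8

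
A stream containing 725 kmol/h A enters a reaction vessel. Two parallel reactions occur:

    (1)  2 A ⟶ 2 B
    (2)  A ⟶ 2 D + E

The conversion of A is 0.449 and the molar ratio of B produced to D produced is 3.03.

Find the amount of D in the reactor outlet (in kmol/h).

92.2 kmol/h

Conversion of A: A consumed = 0.449 × 725 = 325.5 kmol/h = 2ξ₁ + 1ξ₂.
Selectivity: 2ξ₁ / (2ξ₂) = 3.03 → ξ₁ = 3.03 ξ₂.
Substitute: (2·3.03 + 1) ξ₂ = 325.5 → ξ₂ = 46.11 kmol/h, ξ₁ = 139.7 kmol/h.
Outlet amounts (n = n₀ + Σ ν·ξ):
  A: 725 − 2(139.7) − 1(46.11) = 399.5
  B: 0 + 2(139.7) = 279.4
  D: 0 + 2(46.11) = 92.22
  E: 0 + 1(46.11) = 46.11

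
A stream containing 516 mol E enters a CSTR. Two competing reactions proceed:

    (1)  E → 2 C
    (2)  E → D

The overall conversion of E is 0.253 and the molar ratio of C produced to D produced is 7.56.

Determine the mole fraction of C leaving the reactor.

0.333

Conversion of E: E consumed = 0.253 × 516 = 130.5 mol = 1ξ₁ + 1ξ₂.
Selectivity: 2ξ₁ / (1ξ₂) = 7.56 → ξ₁ = 3.78 ξ₂.
Substitute: (1·3.78 + 1) ξ₂ = 130.5 → ξ₂ = 27.31 mol, ξ₁ = 103.2 mol.
Outlet amounts (n = n₀ + Σ ν·ξ):
  E: 516 − 1(103.2) − 1(27.31) = 385.5
  C: 0 + 2(103.2) = 206.5
  D: 0 + 1(27.31) = 27.31
Total out = 619.2 mol; y_C = 206.5 / 619.2 = 0.3334.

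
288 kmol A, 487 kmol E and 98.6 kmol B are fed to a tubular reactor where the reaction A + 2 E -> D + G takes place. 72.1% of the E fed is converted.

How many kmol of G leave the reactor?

E reacted = 0.721 × 487 = 351.1 kmol; ν_E = −2, so ξ = 351.1/2 = 175.6 kmol.
Outlet amounts (n = n₀ + ν ξ):
  A: 288 − 1(175.6) = 112.4
  E: 487 − 2(175.6) = 135.9
  D: 0 + 1(175.6) = 175.6
  G: 0 + 1(175.6) = 175.6
  B: 98.6 (inert)

176 kmol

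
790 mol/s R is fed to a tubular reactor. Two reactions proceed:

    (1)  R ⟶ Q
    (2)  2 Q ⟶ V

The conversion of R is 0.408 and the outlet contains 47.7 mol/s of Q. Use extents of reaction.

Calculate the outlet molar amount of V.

Conversion of R: R consumed = 1ξ₁ = 0.408 × 790 → ξ₁ = 322.3 mol/s.
Q balance: n_Q = 0 + 1ξ₁ − 2ξ₂ = 47.7 → ξ₂ = (1·322.3 − 47.7)/2 = 137.3 mol/s.
Outlet amounts (n = n₀ + Σ ν·ξ):
  R: 790 − 1(322.3) = 467.7
  Q: 0 + 1(322.3) − 2(137.3) = 47.7
  V: 0 + 1(137.3) = 137.3

137 mol/s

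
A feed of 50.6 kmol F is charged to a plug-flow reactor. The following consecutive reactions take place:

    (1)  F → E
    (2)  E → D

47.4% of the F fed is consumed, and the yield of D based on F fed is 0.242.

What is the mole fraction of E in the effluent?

Conversion of F: F consumed = 1ξ₁ = 0.474 × 50.6 → ξ₁ = 23.98 kmol.
Yield of D: 1ξ₂ / 50.6 = 0.242 → ξ₂ = 12.25 kmol.
Outlet amounts (n = n₀ + Σ ν·ξ):
  F: 50.6 − 1(23.98) = 26.62
  E: 0 + 1(23.98) − 1(12.25) = 11.74
  D: 0 + 1(12.25) = 12.25
Total out = 50.6 kmol; y_E = 11.74 / 50.6 = 0.232.

0.232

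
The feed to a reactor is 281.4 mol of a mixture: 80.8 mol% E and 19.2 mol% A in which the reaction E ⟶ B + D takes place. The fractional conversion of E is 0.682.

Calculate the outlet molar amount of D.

E reacted = 0.682 × 227.4 = 155.1 mol; ν_E = −1, so ξ = 155.1/1 = 155.1 mol.
Outlet amounts (n = n₀ + ν ξ):
  E: 227.4 − 1(155.1) = 72.3
  B: 0 + 1(155.1) = 155.1
  D: 0 + 1(155.1) = 155.1
  A: 54.03 (inert)

155 mol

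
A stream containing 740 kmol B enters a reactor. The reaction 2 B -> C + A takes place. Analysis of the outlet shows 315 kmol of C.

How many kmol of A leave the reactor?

For C: n = n₀ + 1ξ → 315 = 0 + 1ξ, giving ξ = 315 kmol.
Outlet amounts (n = n₀ + ν ξ):
  B: 740 − 2(315) = 110
  C: 0 + 1(315) = 315
  A: 0 + 1(315) = 315

315 kmol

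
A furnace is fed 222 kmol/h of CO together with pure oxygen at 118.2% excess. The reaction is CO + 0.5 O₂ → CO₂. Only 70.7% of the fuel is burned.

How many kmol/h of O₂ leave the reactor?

164 kmol/h

Stoichiometric O₂ = 0.5 × 222 = 111 kmol/h; O₂ fed = 111 × 2.182 = 242.2 kmol/h.
Fuel reacted = 0.707 × 222 → ξ = 157 kmol/h.
Outlet (n = n₀ + ν ξ):
  CO: 222 − 1(157) = 65.05
  O₂: 242.2 − 0.5(157) = 163.7
  CO₂: 0 + 1(157) = 157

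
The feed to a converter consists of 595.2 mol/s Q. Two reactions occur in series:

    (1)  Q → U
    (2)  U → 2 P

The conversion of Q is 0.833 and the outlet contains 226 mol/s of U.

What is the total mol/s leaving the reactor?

Conversion of Q: Q consumed = 1ξ₁ = 0.833 × 595.2 → ξ₁ = 495.8 mol/s.
U balance: n_U = 0 + 1ξ₁ − 1ξ₂ = 226 → ξ₂ = (1·495.8 − 226)/1 = 269.8 mol/s.
Outlet amounts (n = n₀ + Σ ν·ξ):
  Q: 595.2 − 1(495.8) = 99.4
  U: 0 + 1(495.8) − 1(269.8) = 226
  P: 0 + 2(269.8) = 539.6
Total out = 99.4 + 226 + 539.6 = 865 mol/s.

865 mol/s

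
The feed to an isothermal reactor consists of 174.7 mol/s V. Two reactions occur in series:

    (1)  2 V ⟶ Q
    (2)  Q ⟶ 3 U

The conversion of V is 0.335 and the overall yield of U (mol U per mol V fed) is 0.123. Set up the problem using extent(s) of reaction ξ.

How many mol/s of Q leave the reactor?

Conversion of V: V consumed = 2ξ₁ = 0.335 × 174.7 → ξ₁ = 29.26 mol/s.
Yield of U: 3ξ₂ / 174.7 = 0.123 → ξ₂ = 7.163 mol/s.
Outlet amounts (n = n₀ + Σ ν·ξ):
  V: 174.7 − 2(29.26) = 116.2
  Q: 0 + 1(29.26) − 1(7.163) = 22.1
  U: 0 + 3(7.163) = 21.49

22.1 mol/s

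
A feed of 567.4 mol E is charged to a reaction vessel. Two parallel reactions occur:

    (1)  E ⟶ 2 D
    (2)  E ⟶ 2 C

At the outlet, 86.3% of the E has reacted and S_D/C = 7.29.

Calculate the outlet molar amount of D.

Conversion of E: E consumed = 0.863 × 567.4 = 489.7 mol = 1ξ₁ + 1ξ₂.
Selectivity: 2ξ₁ / (2ξ₂) = 7.29 → ξ₁ = 7.29 ξ₂.
Substitute: (1·7.29 + 1) ξ₂ = 489.7 → ξ₂ = 59.07 mol, ξ₁ = 430.6 mol.
Outlet amounts (n = n₀ + Σ ν·ξ):
  E: 567.4 − 1(430.6) − 1(59.07) = 77.73
  D: 0 + 2(430.6) = 861.2
  C: 0 + 2(59.07) = 118.1

861 mol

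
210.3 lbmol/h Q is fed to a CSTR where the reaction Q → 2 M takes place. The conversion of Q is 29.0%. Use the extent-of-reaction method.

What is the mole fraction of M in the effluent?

0.45

Q reacted = 0.29 × 210.3 = 60.99 lbmol/h; ν_Q = −1, so ξ = 60.99/1 = 60.99 lbmol/h.
Outlet amounts (n = n₀ + ν ξ):
  Q: 210.3 − 1(60.99) = 149.3
  M: 0 + 2(60.99) = 122
Total out = 271.3 lbmol/h; y_M = 122 / 271.3 = 0.4496.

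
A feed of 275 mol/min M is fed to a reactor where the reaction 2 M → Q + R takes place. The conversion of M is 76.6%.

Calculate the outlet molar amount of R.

105 mol/min

M reacted = 0.766 × 275 = 210.7 mol/min; ν_M = −2, so ξ = 210.7/2 = 105.3 mol/min.
Outlet amounts (n = n₀ + ν ξ):
  M: 275 − 2(105.3) = 64.35
  Q: 0 + 1(105.3) = 105.3
  R: 0 + 1(105.3) = 105.3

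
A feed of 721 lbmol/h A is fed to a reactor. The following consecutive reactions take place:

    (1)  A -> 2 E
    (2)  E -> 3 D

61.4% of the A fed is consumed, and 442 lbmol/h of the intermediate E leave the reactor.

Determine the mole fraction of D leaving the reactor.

0.649

Conversion of A: A consumed = 1ξ₁ = 0.614 × 721 → ξ₁ = 442.7 lbmol/h.
E balance: n_E = 0 + 2ξ₁ − 1ξ₂ = 442 → ξ₂ = (2·442.7 − 442)/1 = 443.4 lbmol/h.
Outlet amounts (n = n₀ + Σ ν·ξ):
  A: 721 − 1(442.7) = 278.3
  E: 0 + 2(442.7) − 1(443.4) = 442
  D: 0 + 3(443.4) = 1330
Total out = 2050 lbmol/h; y_D = 1330 / 2050 = 0.6487.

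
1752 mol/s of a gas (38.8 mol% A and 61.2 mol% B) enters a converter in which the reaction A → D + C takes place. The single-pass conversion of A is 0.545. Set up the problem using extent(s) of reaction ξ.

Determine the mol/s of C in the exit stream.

370 mol/s

A reacted = 0.545 × 679.8 = 370.5 mol/s; ν_A = −1, so ξ = 370.5/1 = 370.5 mol/s.
Outlet amounts (n = n₀ + ν ξ):
  A: 679.8 − 1(370.5) = 309.3
  D: 0 + 1(370.5) = 370.5
  C: 0 + 1(370.5) = 370.5
  B: 1072 (inert)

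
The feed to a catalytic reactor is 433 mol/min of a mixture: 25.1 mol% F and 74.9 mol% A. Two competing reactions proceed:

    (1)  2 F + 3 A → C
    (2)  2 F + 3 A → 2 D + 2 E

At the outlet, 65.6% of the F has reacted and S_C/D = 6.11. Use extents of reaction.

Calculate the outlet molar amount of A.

Conversion of F: F consumed = 0.656 × 108.7 = 71.3 mol/min = 2ξ₁ + 2ξ₂.
Selectivity: 1ξ₁ / (2ξ₂) = 6.11 → ξ₁ = 12.22 ξ₂.
Substitute: (2·12.22 + 2) ξ₂ = 71.3 → ξ₂ = 2.697 mol/min, ξ₁ = 32.95 mol/min.
Outlet amounts (n = n₀ + Σ ν·ξ):
  F: 108.7 − 2(32.95) − 2(2.697) = 37.39
  A: 324.3 − 3(32.95) − 3(2.697) = 217.4
  C: 0 + 1(32.95) = 32.95
  D: 0 + 2(2.697) = 5.393
  E: 0 + 2(2.697) = 5.393

217 mol/min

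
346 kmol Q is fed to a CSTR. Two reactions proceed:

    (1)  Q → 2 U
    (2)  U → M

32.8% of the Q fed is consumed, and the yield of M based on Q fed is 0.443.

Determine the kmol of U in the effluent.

Conversion of Q: Q consumed = 1ξ₁ = 0.328 × 346 → ξ₁ = 113.5 kmol.
Yield of M: 1ξ₂ / 346 = 0.443 → ξ₂ = 153.3 kmol.
Outlet amounts (n = n₀ + Σ ν·ξ):
  Q: 346 − 1(113.5) = 232.5
  U: 0 + 2(113.5) − 1(153.3) = 73.7
  M: 0 + 1(153.3) = 153.3

73.7 kmol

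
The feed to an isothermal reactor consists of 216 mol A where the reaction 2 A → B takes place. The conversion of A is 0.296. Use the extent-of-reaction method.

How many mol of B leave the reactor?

32 mol

A reacted = 0.296 × 216 = 63.94 mol; ν_A = −2, so ξ = 63.94/2 = 31.97 mol.
Outlet amounts (n = n₀ + ν ξ):
  A: 216 − 2(31.97) = 152.1
  B: 0 + 1(31.97) = 31.97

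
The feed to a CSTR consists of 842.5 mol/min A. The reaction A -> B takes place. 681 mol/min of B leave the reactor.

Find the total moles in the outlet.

842 mol/min

For B: n = n₀ + 1ξ → 681 = 0 + 1ξ, giving ξ = 681 mol/min.
Outlet amounts (n = n₀ + ν ξ):
  A: 842.5 − 1(681) = 161.5
  B: 0 + 1(681) = 681
Total out = 161.5 + 681 = 842.5 mol/min.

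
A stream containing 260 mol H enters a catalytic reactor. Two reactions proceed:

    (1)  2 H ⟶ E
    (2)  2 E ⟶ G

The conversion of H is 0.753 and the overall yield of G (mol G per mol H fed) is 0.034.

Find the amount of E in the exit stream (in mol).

Conversion of H: H consumed = 2ξ₁ = 0.753 × 260 → ξ₁ = 97.89 mol.
Yield of G: 1ξ₂ / 260 = 0.034 → ξ₂ = 8.84 mol.
Outlet amounts (n = n₀ + Σ ν·ξ):
  H: 260 − 2(97.89) = 64.22
  E: 0 + 1(97.89) − 2(8.84) = 80.21
  G: 0 + 1(8.84) = 8.84

80.2 mol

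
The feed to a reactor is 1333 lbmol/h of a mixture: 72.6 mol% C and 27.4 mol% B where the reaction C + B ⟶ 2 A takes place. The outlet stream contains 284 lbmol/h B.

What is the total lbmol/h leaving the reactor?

For B: n = n₀ − 1ξ → 284 = 365.2 − 1ξ, giving ξ = 81.24 lbmol/h.
Outlet amounts (n = n₀ + ν ξ):
  C: 967.8 − 1(81.24) = 886.5
  B: 365.2 − 1(81.24) = 284
  A: 0 + 2(81.24) = 162.5
Total out = 886.5 + 284 + 162.5 = 1333 lbmol/h.

1330 lbmol/h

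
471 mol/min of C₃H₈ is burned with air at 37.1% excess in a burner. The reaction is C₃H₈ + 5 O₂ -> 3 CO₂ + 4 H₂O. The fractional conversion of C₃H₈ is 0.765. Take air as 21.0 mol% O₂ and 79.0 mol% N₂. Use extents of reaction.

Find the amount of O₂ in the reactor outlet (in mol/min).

Stoichiometric O₂ = 5 × 471 = 2355 mol/min; O₂ fed = 2355 × 1.371 = 3229 mol/min.
N₂ fed = 3229 × 79/21 = 12150 mol/min.
Fuel reacted = 0.765 × 471 → ξ = 360.3 mol/min.
Outlet (n = n₀ + ν ξ):
  C₃H₈: 471 − 1(360.3) = 110.7
  O₂: 3229 − 5(360.3) = 1427
  N₂: 12150 (inert)
  CO₂: 0 + 3(360.3) = 1081
  H₂O: 0 + 4(360.3) = 1441

1430 mol/min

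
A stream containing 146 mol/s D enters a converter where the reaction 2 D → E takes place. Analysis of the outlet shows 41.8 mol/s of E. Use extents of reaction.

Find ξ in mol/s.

For E: n = n₀ + 1ξ → 41.8 = 0 + 1ξ, giving ξ = 41.8 mol/s.
Outlet amounts (n = n₀ + ν ξ):
  D: 146 − 2(41.8) = 62.4
  E: 0 + 1(41.8) = 41.8

ξ = 41.8 mol/s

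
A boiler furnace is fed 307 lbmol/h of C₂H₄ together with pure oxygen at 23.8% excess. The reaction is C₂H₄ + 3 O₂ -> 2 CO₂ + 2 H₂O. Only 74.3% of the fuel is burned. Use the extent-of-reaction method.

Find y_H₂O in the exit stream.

Stoichiometric O₂ = 3 × 307 = 921 lbmol/h; O₂ fed = 921 × 1.238 = 1140 lbmol/h.
Fuel reacted = 0.743 × 307 → ξ = 228.1 lbmol/h.
Outlet (n = n₀ + ν ξ):
  C₂H₄: 307 − 1(228.1) = 78.9
  O₂: 1140 − 3(228.1) = 455.9
  CO₂: 0 + 2(228.1) = 456.2
  H₂O: 0 + 2(228.1) = 456.2
Total out = 1447 lbmol/h; y_H₂O = 456.2 / 1447 = 0.3152.

0.315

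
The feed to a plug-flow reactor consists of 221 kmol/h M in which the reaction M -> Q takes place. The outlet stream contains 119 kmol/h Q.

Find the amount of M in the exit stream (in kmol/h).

102 kmol/h

For Q: n = n₀ + 1ξ → 119 = 0 + 1ξ, giving ξ = 119 kmol/h.
Outlet amounts (n = n₀ + ν ξ):
  M: 221 − 1(119) = 102
  Q: 0 + 1(119) = 119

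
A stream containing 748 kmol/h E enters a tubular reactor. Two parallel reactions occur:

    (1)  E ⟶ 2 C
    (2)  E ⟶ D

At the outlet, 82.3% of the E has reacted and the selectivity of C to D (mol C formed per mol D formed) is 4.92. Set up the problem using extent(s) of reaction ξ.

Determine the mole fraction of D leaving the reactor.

0.15

Conversion of E: E consumed = 0.823 × 748 = 615.6 kmol/h = 1ξ₁ + 1ξ₂.
Selectivity: 2ξ₁ / (1ξ₂) = 4.92 → ξ₁ = 2.46 ξ₂.
Substitute: (1·2.46 + 1) ξ₂ = 615.6 → ξ₂ = 177.9 kmol/h, ξ₁ = 437.7 kmol/h.
Outlet amounts (n = n₀ + Σ ν·ξ):
  E: 748 − 1(437.7) − 1(177.9) = 132.4
  C: 0 + 2(437.7) = 875.4
  D: 0 + 1(177.9) = 177.9
Total out = 1186 kmol/h; y_D = 177.9 / 1186 = 0.1501.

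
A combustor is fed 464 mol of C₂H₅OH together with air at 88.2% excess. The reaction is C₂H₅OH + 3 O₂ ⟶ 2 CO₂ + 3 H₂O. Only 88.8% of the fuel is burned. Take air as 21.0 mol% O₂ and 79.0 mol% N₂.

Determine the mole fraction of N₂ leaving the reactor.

Stoichiometric O₂ = 3 × 464 = 1392 mol; O₂ fed = 1392 × 1.882 = 2620 mol.
N₂ fed = 2620 × 79/21 = 9855 mol.
Fuel reacted = 0.888 × 464 → ξ = 412 mol.
Outlet (n = n₀ + ν ξ):
  C₂H₅OH: 464 − 1(412) = 51.97
  O₂: 2620 − 3(412) = 1384
  N₂: 9855 (inert)
  CO₂: 0 + 2(412) = 824.1
  H₂O: 0 + 3(412) = 1236
Total out = 13350 mol; y_N₂ = 9855 / 13350 = 0.7382.

0.738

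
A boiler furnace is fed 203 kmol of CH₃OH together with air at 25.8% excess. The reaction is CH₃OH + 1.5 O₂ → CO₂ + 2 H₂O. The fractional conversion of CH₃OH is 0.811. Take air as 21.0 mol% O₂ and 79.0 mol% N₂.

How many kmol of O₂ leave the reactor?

136 kmol

Stoichiometric O₂ = 1.5 × 203 = 304.5 kmol; O₂ fed = 304.5 × 1.258 = 383.1 kmol.
N₂ fed = 383.1 × 79/21 = 1441 kmol.
Fuel reacted = 0.811 × 203 → ξ = 164.6 kmol.
Outlet (n = n₀ + ν ξ):
  CH₃OH: 203 − 1(164.6) = 38.37
  O₂: 383.1 − 1.5(164.6) = 136.1
  N₂: 1441 (inert)
  CO₂: 0 + 1(164.6) = 164.6
  H₂O: 0 + 2(164.6) = 329.3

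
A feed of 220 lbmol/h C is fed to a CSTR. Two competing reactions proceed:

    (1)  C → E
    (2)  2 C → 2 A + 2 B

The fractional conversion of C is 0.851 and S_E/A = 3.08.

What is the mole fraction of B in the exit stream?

Conversion of C: C consumed = 0.851 × 220 = 187.2 lbmol/h = 1ξ₁ + 2ξ₂.
Selectivity: 1ξ₁ / (2ξ₂) = 3.08 → ξ₁ = 6.16 ξ₂.
Substitute: (1·6.16 + 2) ξ₂ = 187.2 → ξ₂ = 22.94 lbmol/h, ξ₁ = 141.3 lbmol/h.
Outlet amounts (n = n₀ + Σ ν·ξ):
  C: 220 − 1(141.3) − 2(22.94) = 32.78
  E: 0 + 1(141.3) = 141.3
  A: 0 + 2(22.94) = 45.89
  B: 0 + 2(22.94) = 45.89
Total out = 265.9 lbmol/h; y_B = 45.89 / 265.9 = 0.1726.

0.173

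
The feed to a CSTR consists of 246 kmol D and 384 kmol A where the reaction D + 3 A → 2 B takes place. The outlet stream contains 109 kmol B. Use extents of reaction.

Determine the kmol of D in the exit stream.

For B: n = n₀ + 2ξ → 109 = 0 + 2ξ, giving ξ = 54.5 kmol.
Outlet amounts (n = n₀ + ν ξ):
  D: 246 − 1(54.5) = 191.5
  A: 384 − 3(54.5) = 220.5
  B: 0 + 2(54.5) = 109

192 kmol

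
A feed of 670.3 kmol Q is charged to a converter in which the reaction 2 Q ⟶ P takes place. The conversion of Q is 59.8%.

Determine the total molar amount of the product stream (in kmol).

470 kmol

Q reacted = 0.598 × 670.3 = 400.8 kmol; ν_Q = −2, so ξ = 400.8/2 = 200.4 kmol.
Outlet amounts (n = n₀ + ν ξ):
  Q: 670.3 − 2(200.4) = 269.5
  P: 0 + 1(200.4) = 200.4
Total out = 269.5 + 200.4 = 469.9 kmol.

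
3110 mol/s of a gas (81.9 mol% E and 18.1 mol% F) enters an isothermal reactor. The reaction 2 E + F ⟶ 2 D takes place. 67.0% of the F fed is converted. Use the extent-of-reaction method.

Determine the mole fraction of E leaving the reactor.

F reacted = 0.67 × 562.9 = 377.1 mol/s; ν_F = −1, so ξ = 377.1/1 = 377.1 mol/s.
Outlet amounts (n = n₀ + ν ξ):
  E: 2547 − 2(377.1) = 1793
  F: 562.9 − 1(377.1) = 185.8
  D: 0 + 2(377.1) = 754.3
Total out = 2733 mol/s; y_E = 1793 / 2733 = 0.656.

0.656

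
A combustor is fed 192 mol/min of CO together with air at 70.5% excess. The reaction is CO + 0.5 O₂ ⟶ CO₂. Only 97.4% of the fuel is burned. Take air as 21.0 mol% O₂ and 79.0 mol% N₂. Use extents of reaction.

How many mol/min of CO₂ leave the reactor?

Stoichiometric O₂ = 0.5 × 192 = 96 mol/min; O₂ fed = 96 × 1.705 = 163.7 mol/min.
N₂ fed = 163.7 × 79/21 = 615.7 mol/min.
Fuel reacted = 0.974 × 192 → ξ = 187 mol/min.
Outlet (n = n₀ + ν ξ):
  CO: 192 − 1(187) = 4.992
  O₂: 163.7 − 0.5(187) = 70.18
  N₂: 615.7 (inert)
  CO₂: 0 + 1(187) = 187

187 mol/min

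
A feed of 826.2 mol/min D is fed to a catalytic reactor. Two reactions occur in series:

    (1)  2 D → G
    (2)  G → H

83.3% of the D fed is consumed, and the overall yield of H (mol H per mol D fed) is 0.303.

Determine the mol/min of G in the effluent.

93.8 mol/min

Conversion of D: D consumed = 2ξ₁ = 0.833 × 826.2 → ξ₁ = 344.1 mol/min.
Yield of H: 1ξ₂ / 826.2 = 0.303 → ξ₂ = 250.3 mol/min.
Outlet amounts (n = n₀ + Σ ν·ξ):
  D: 826.2 − 2(344.1) = 138
  G: 0 + 1(344.1) − 1(250.3) = 93.77
  H: 0 + 1(250.3) = 250.3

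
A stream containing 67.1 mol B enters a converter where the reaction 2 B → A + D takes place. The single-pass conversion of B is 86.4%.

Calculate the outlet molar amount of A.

29 mol

B reacted = 0.864 × 67.1 = 57.97 mol; ν_B = −2, so ξ = 57.97/2 = 28.99 mol.
Outlet amounts (n = n₀ + ν ξ):
  B: 67.1 − 2(28.99) = 9.126
  A: 0 + 1(28.99) = 28.99
  D: 0 + 1(28.99) = 28.99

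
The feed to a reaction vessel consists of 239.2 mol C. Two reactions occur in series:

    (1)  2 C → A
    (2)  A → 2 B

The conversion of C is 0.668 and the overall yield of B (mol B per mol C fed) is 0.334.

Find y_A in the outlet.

0.2

Conversion of C: C consumed = 2ξ₁ = 0.668 × 239.2 → ξ₁ = 79.89 mol.
Yield of B: 2ξ₂ / 239.2 = 0.334 → ξ₂ = 39.95 mol.
Outlet amounts (n = n₀ + Σ ν·ξ):
  C: 239.2 − 2(79.89) = 79.41
  A: 0 + 1(79.89) − 1(39.95) = 39.95
  B: 0 + 2(39.95) = 79.89
Total out = 199.3 mol; y_A = 39.95 / 199.3 = 0.2005.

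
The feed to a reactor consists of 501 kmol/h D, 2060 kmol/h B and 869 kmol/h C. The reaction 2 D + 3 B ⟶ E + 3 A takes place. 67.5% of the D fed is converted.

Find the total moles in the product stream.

3260 kmol/h

D reacted = 0.675 × 501 = 338.2 kmol/h; ν_D = −2, so ξ = 338.2/2 = 169.1 kmol/h.
Outlet amounts (n = n₀ + ν ξ):
  D: 501 − 2(169.1) = 162.8
  B: 2060 − 3(169.1) = 1553
  E: 0 + 1(169.1) = 169.1
  A: 0 + 3(169.1) = 507.3
  C: 869 (inert)
Total out = 162.8 + 1553 + 169.1 + 507.3 + 869 = 3261 kmol/h.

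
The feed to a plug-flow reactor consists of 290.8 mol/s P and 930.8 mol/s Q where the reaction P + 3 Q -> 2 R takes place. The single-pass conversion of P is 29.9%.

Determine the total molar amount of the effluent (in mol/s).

1050 mol/s

P reacted = 0.299 × 290.8 = 86.95 mol/s; ν_P = −1, so ξ = 86.95/1 = 86.95 mol/s.
Outlet amounts (n = n₀ + ν ξ):
  P: 290.8 − 1(86.95) = 203.9
  Q: 930.8 − 3(86.95) = 670
  R: 0 + 2(86.95) = 173.9
Total out = 203.9 + 670 + 173.9 = 1048 mol/s.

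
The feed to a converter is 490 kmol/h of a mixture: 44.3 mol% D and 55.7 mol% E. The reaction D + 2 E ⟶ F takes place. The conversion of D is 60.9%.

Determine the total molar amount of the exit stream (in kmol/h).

226 kmol/h

D reacted = 0.609 × 217.1 = 132.2 kmol/h; ν_D = −1, so ξ = 132.2/1 = 132.2 kmol/h.
Outlet amounts (n = n₀ + ν ξ):
  D: 217.1 − 1(132.2) = 84.87
  E: 272.9 − 2(132.2) = 8.539
  F: 0 + 1(132.2) = 132.2
Total out = 84.87 + 8.539 + 132.2 = 225.6 kmol/h.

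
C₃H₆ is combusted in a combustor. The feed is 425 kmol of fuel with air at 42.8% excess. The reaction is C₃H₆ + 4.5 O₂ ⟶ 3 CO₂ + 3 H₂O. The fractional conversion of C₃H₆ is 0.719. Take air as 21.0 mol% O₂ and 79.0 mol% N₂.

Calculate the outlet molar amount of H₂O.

917 kmol

Stoichiometric O₂ = 4.5 × 425 = 1912 kmol; O₂ fed = 1912 × 1.428 = 2731 kmol.
N₂ fed = 2731 × 79/21 = 10270 kmol.
Fuel reacted = 0.719 × 425 → ξ = 305.6 kmol.
Outlet (n = n₀ + ν ξ):
  C₃H₆: 425 − 1(305.6) = 119.4
  O₂: 2731 − 4.5(305.6) = 1356
  N₂: 10270 (inert)
  CO₂: 0 + 3(305.6) = 916.7
  H₂O: 0 + 3(305.6) = 916.7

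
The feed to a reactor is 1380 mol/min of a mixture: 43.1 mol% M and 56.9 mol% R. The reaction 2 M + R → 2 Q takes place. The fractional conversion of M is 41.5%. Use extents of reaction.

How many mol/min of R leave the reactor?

662 mol/min

M reacted = 0.415 × 594.8 = 246.8 mol/min; ν_M = −2, so ξ = 246.8/2 = 123.4 mol/min.
Outlet amounts (n = n₀ + ν ξ):
  M: 594.8 − 2(123.4) = 347.9
  R: 785.2 − 1(123.4) = 661.8
  Q: 0 + 2(123.4) = 246.8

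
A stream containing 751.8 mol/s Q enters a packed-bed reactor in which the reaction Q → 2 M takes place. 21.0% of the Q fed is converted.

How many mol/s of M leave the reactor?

Q reacted = 0.21 × 751.8 = 157.9 mol/s; ν_Q = −1, so ξ = 157.9/1 = 157.9 mol/s.
Outlet amounts (n = n₀ + ν ξ):
  Q: 751.8 − 1(157.9) = 593.9
  M: 0 + 2(157.9) = 315.8

316 mol/s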